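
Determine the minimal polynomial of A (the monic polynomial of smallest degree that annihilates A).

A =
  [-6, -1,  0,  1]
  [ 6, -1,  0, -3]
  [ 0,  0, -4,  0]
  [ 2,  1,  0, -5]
x^2 + 8*x + 16

The characteristic polynomial is χ_A(x) = (x + 4)^4, so the eigenvalues are known. The minimal polynomial is
  m_A(x) = Π_λ (x − λ)^{k_λ}
where k_λ is the size of the *largest* Jordan block for λ (equivalently, the smallest k with (A − λI)^k v = 0 for every generalised eigenvector v of λ).

  λ = -4: largest Jordan block has size 2, contributing (x + 4)^2

So m_A(x) = (x + 4)^2 = x^2 + 8*x + 16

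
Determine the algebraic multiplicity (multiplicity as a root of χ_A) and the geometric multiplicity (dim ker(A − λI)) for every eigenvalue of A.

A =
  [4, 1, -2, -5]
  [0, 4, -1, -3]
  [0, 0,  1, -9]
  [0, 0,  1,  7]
λ = 4: alg = 4, geom = 2

Step 1 — factor the characteristic polynomial to read off the algebraic multiplicities:
  χ_A(x) = (x - 4)^4

Step 2 — compute geometric multiplicities via the rank-nullity identity g(λ) = n − rank(A − λI):
  rank(A − (4)·I) = 2, so dim ker(A − (4)·I) = n − 2 = 2

Summary:
  λ = 4: algebraic multiplicity = 4, geometric multiplicity = 2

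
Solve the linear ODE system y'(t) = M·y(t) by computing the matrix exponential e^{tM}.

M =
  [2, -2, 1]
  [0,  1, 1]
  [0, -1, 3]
e^{tM} =
  [exp(2*t), t^2*exp(2*t)/2 - 2*t*exp(2*t), -t^2*exp(2*t)/2 + t*exp(2*t)]
  [0, -t*exp(2*t) + exp(2*t), t*exp(2*t)]
  [0, -t*exp(2*t), t*exp(2*t) + exp(2*t)]

Strategy: write M = P · J · P⁻¹ where J is a Jordan canonical form, so e^{tM} = P · e^{tJ} · P⁻¹, and e^{tJ} can be computed block-by-block.

M has Jordan form
J =
  [2, 1, 0]
  [0, 2, 1]
  [0, 0, 2]
(up to reordering of blocks).

Per-block formulas:
  For a 3×3 Jordan block J_3(2): exp(t · J_3(2)) = e^(2t)·(I + t·N + (t^2/2)·N^2), where N is the 3×3 nilpotent shift.

After assembling e^{tJ} and conjugating by P, we get:

e^{tM} =
  [exp(2*t), t^2*exp(2*t)/2 - 2*t*exp(2*t), -t^2*exp(2*t)/2 + t*exp(2*t)]
  [0, -t*exp(2*t) + exp(2*t), t*exp(2*t)]
  [0, -t*exp(2*t), t*exp(2*t) + exp(2*t)]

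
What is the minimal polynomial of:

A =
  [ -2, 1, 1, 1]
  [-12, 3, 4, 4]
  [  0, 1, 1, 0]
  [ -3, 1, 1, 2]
x^3 - 3*x^2 + 3*x - 1

The characteristic polynomial is χ_A(x) = (x - 1)^4, so the eigenvalues are known. The minimal polynomial is
  m_A(x) = Π_λ (x − λ)^{k_λ}
where k_λ is the size of the *largest* Jordan block for λ (equivalently, the smallest k with (A − λI)^k v = 0 for every generalised eigenvector v of λ).

  λ = 1: largest Jordan block has size 3, contributing (x − 1)^3

So m_A(x) = (x - 1)^3 = x^3 - 3*x^2 + 3*x - 1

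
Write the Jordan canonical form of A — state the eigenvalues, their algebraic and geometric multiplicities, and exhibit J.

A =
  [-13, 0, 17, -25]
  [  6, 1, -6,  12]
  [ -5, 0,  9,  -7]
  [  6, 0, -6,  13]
J_1(1) ⊕ J_1(1) ⊕ J_2(4)

The characteristic polynomial is
  det(x·I − A) = x^4 - 10*x^3 + 33*x^2 - 40*x + 16 = (x - 4)^2*(x - 1)^2

Eigenvalues and multiplicities (the geometric multiplicity of λ is n − rank(A − λI), which equals the number of Jordan blocks for λ):
  λ = 1: algebraic multiplicity = 2, geometric multiplicity = 2
  λ = 4: algebraic multiplicity = 2, geometric multiplicity = 1

Determining the block sizes for each eigenvalue:
  λ = 1: gm = am = 2, so every block has size 1 → block sizes [1, 1]
  λ = 4: one block (gm = 1), so the single block has size am = 2 → block sizes [2]

Assembling the blocks gives a Jordan form
J =
  [1, 0, 0, 0]
  [0, 1, 0, 0]
  [0, 0, 4, 1]
  [0, 0, 0, 4]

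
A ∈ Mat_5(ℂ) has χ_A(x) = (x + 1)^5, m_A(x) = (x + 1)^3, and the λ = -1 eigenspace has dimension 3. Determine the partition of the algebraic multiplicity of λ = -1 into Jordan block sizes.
Block sizes for λ = -1: [3, 1, 1]

Step 1 — from the characteristic polynomial, algebraic multiplicity of λ = -1 is 5. From dim ker(A − (-1)·I) = 3, there are exactly 3 Jordan blocks for λ = -1.
Step 2 — from the minimal polynomial, the factor (x + 1)^3 tells us the largest block for λ = -1 has size 3.
Step 3 — with total size 5, 3 blocks, and largest block 3, the block sizes (in nonincreasing order) are [3, 1, 1].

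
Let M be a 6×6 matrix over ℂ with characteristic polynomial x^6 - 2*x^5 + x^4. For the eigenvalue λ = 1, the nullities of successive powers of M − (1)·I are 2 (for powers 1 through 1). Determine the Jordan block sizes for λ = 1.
Block sizes for λ = 1: [1, 1]

From the dimensions of kernels of powers, the number of Jordan blocks of size at least j is d_j − d_{j−1} where d_j = dim ker(N^j) (with d_0 = 0). Computing the differences gives [2].
The number of blocks of size exactly k is (#blocks of size ≥ k) − (#blocks of size ≥ k + 1), so the partition is: 2 block(s) of size 1.
In nonincreasing order the block sizes are [1, 1].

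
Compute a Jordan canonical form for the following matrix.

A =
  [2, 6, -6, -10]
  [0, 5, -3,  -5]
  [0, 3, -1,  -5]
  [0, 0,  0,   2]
J_2(2) ⊕ J_1(2) ⊕ J_1(2)

The characteristic polynomial is
  det(x·I − A) = x^4 - 8*x^3 + 24*x^2 - 32*x + 16 = (x - 2)^4

Eigenvalues and multiplicities (the geometric multiplicity of λ is n − rank(A − λI), which equals the number of Jordan blocks for λ):
  λ = 2: algebraic multiplicity = 4, geometric multiplicity = 3

Determining the block sizes for each eigenvalue:
  λ = 2: 3 blocks summing to 4 forces exactly one block of size 2 and the rest size 1 → block sizes [2, 1, 1]

Assembling the blocks gives a Jordan form
J =
  [2, 1, 0, 0]
  [0, 2, 0, 0]
  [0, 0, 2, 0]
  [0, 0, 0, 2]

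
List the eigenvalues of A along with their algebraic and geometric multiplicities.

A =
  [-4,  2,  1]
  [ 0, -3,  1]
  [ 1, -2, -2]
λ = -3: alg = 3, geom = 1

Step 1 — factor the characteristic polynomial to read off the algebraic multiplicities:
  χ_A(x) = (x + 3)^3

Step 2 — compute geometric multiplicities via the rank-nullity identity g(λ) = n − rank(A − λI):
  rank(A − (-3)·I) = 2, so dim ker(A − (-3)·I) = n − 2 = 1

Summary:
  λ = -3: algebraic multiplicity = 3, geometric multiplicity = 1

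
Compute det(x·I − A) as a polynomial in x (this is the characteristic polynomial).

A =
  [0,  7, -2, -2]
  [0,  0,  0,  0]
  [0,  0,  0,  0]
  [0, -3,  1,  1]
x^4 - x^3

Expanding det(x·I − A) (e.g. by cofactor expansion or by noting that A is similar to its Jordan form J, which has the same characteristic polynomial as A) gives
  χ_A(x) = x^4 - x^3
which factors as x^3*(x - 1). The eigenvalues (with algebraic multiplicities) are λ = 0 with multiplicity 3, λ = 1 with multiplicity 1.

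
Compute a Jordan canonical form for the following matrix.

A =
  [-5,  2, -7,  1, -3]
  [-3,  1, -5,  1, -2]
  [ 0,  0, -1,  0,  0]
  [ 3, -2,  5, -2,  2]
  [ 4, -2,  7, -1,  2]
J_3(-1) ⊕ J_1(-1) ⊕ J_1(-1)

The characteristic polynomial is
  det(x·I − A) = x^5 + 5*x^4 + 10*x^3 + 10*x^2 + 5*x + 1 = (x + 1)^5

Eigenvalues and multiplicities (the geometric multiplicity of λ is n − rank(A − λI), which equals the number of Jordan blocks for λ):
  λ = -1: algebraic multiplicity = 5, geometric multiplicity = 3

Determining the block sizes for each eigenvalue:
  λ = -1: with am = 5 and gm = 3, the partition is not yet determined (e.g. several partitions of 5 into 3 parts exist). Let N = A − (-1)·I. Computing rank(N^1) = 2, rank(N^2) = 1, rank(N^3) = 0; the number of blocks of size ≥ j is rank(N^{j−1}) − rank(N^j), giving [3, 1, 1]. So we have 1 block(s) of size 3, 2 block(s) of size 1 → block sizes [3, 1, 1]

Assembling the blocks gives a Jordan form
J =
  [-1,  1,  0,  0,  0]
  [ 0, -1,  1,  0,  0]
  [ 0,  0, -1,  0,  0]
  [ 0,  0,  0, -1,  0]
  [ 0,  0,  0,  0, -1]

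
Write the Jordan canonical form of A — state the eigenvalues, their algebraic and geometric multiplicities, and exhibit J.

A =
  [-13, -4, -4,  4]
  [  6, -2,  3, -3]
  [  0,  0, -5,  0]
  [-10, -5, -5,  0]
J_2(-5) ⊕ J_1(-5) ⊕ J_1(-5)

The characteristic polynomial is
  det(x·I − A) = x^4 + 20*x^3 + 150*x^2 + 500*x + 625 = (x + 5)^4

Eigenvalues and multiplicities (the geometric multiplicity of λ is n − rank(A − λI), which equals the number of Jordan blocks for λ):
  λ = -5: algebraic multiplicity = 4, geometric multiplicity = 3

Determining the block sizes for each eigenvalue:
  λ = -5: 3 blocks summing to 4 forces exactly one block of size 2 and the rest size 1 → block sizes [2, 1, 1]

Assembling the blocks gives a Jordan form
J =
  [-5,  1,  0,  0]
  [ 0, -5,  0,  0]
  [ 0,  0, -5,  0]
  [ 0,  0,  0, -5]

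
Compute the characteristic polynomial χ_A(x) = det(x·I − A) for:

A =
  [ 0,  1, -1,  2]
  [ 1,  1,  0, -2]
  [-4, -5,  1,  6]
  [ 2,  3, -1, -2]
x^4

Expanding det(x·I − A) (e.g. by cofactor expansion or by noting that A is similar to its Jordan form J, which has the same characteristic polynomial as A) gives
  χ_A(x) = x^4
which factors as x^4. The eigenvalues (with algebraic multiplicities) are λ = 0 with multiplicity 4.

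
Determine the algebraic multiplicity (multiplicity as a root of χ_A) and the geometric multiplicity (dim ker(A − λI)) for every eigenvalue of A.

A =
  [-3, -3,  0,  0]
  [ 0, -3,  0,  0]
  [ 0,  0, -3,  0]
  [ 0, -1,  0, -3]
λ = -3: alg = 4, geom = 3

Step 1 — factor the characteristic polynomial to read off the algebraic multiplicities:
  χ_A(x) = (x + 3)^4

Step 2 — compute geometric multiplicities via the rank-nullity identity g(λ) = n − rank(A − λI):
  rank(A − (-3)·I) = 1, so dim ker(A − (-3)·I) = n − 1 = 3

Summary:
  λ = -3: algebraic multiplicity = 4, geometric multiplicity = 3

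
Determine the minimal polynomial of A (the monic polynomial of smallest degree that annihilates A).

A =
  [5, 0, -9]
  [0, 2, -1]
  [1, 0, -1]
x^3 - 6*x^2 + 12*x - 8

The characteristic polynomial is χ_A(x) = (x - 2)^3, so the eigenvalues are known. The minimal polynomial is
  m_A(x) = Π_λ (x − λ)^{k_λ}
where k_λ is the size of the *largest* Jordan block for λ (equivalently, the smallest k with (A − λI)^k v = 0 for every generalised eigenvector v of λ).

  λ = 2: largest Jordan block has size 3, contributing (x − 2)^3

So m_A(x) = (x - 2)^3 = x^3 - 6*x^2 + 12*x - 8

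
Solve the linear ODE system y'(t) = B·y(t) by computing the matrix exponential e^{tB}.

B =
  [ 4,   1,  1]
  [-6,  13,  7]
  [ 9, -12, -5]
e^{tB} =
  [3*t^2*exp(4*t)/2 + exp(4*t), -3*t^2*exp(4*t)/2 + t*exp(4*t), -t^2*exp(4*t) + t*exp(4*t)]
  [9*t^2*exp(4*t)/2 - 6*t*exp(4*t), -9*t^2*exp(4*t)/2 + 9*t*exp(4*t) + exp(4*t), -3*t^2*exp(4*t) + 7*t*exp(4*t)]
  [-9*t^2*exp(4*t)/2 + 9*t*exp(4*t), 9*t^2*exp(4*t)/2 - 12*t*exp(4*t), 3*t^2*exp(4*t) - 9*t*exp(4*t) + exp(4*t)]

Strategy: write B = P · J · P⁻¹ where J is a Jordan canonical form, so e^{tB} = P · e^{tJ} · P⁻¹, and e^{tJ} can be computed block-by-block.

B has Jordan form
J =
  [4, 1, 0]
  [0, 4, 1]
  [0, 0, 4]
(up to reordering of blocks).

Per-block formulas:
  For a 3×3 Jordan block J_3(4): exp(t · J_3(4)) = e^(4t)·(I + t·N + (t^2/2)·N^2), where N is the 3×3 nilpotent shift.

After assembling e^{tJ} and conjugating by P, we get:

e^{tB} =
  [3*t^2*exp(4*t)/2 + exp(4*t), -3*t^2*exp(4*t)/2 + t*exp(4*t), -t^2*exp(4*t) + t*exp(4*t)]
  [9*t^2*exp(4*t)/2 - 6*t*exp(4*t), -9*t^2*exp(4*t)/2 + 9*t*exp(4*t) + exp(4*t), -3*t^2*exp(4*t) + 7*t*exp(4*t)]
  [-9*t^2*exp(4*t)/2 + 9*t*exp(4*t), 9*t^2*exp(4*t)/2 - 12*t*exp(4*t), 3*t^2*exp(4*t) - 9*t*exp(4*t) + exp(4*t)]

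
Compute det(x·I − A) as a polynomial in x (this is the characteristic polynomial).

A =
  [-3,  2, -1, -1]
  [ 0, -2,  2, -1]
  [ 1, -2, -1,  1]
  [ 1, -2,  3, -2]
x^4 + 8*x^3 + 24*x^2 + 32*x + 16

Expanding det(x·I − A) (e.g. by cofactor expansion or by noting that A is similar to its Jordan form J, which has the same characteristic polynomial as A) gives
  χ_A(x) = x^4 + 8*x^3 + 24*x^2 + 32*x + 16
which factors as (x + 2)^4. The eigenvalues (with algebraic multiplicities) are λ = -2 with multiplicity 4.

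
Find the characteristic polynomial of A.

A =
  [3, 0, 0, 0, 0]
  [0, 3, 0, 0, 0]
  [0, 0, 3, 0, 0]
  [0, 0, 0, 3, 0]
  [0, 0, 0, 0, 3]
x^5 - 15*x^4 + 90*x^3 - 270*x^2 + 405*x - 243

Expanding det(x·I − A) (e.g. by cofactor expansion or by noting that A is similar to its Jordan form J, which has the same characteristic polynomial as A) gives
  χ_A(x) = x^5 - 15*x^4 + 90*x^3 - 270*x^2 + 405*x - 243
which factors as (x - 3)^5. The eigenvalues (with algebraic multiplicities) are λ = 3 with multiplicity 5.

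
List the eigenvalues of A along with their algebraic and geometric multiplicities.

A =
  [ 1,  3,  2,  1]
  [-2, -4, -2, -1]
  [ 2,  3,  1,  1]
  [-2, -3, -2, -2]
λ = -1: alg = 4, geom = 3

Step 1 — factor the characteristic polynomial to read off the algebraic multiplicities:
  χ_A(x) = (x + 1)^4

Step 2 — compute geometric multiplicities via the rank-nullity identity g(λ) = n − rank(A − λI):
  rank(A − (-1)·I) = 1, so dim ker(A − (-1)·I) = n − 1 = 3

Summary:
  λ = -1: algebraic multiplicity = 4, geometric multiplicity = 3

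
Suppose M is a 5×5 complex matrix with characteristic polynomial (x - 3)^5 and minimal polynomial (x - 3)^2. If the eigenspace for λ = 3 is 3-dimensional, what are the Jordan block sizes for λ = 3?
Block sizes for λ = 3: [2, 2, 1]

Step 1 — from the characteristic polynomial, algebraic multiplicity of λ = 3 is 5. From dim ker(M − (3)·I) = 3, there are exactly 3 Jordan blocks for λ = 3.
Step 2 — from the minimal polynomial, the factor (x − 3)^2 tells us the largest block for λ = 3 has size 2.
Step 3 — with total size 5, 3 blocks, and largest block 2, the block sizes (in nonincreasing order) are [2, 2, 1].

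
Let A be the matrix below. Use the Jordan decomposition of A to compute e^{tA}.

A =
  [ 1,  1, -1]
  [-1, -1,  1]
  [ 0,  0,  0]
e^{tA} =
  [t + 1, t, -t]
  [-t, 1 - t, t]
  [0, 0, 1]

Strategy: write A = P · J · P⁻¹ where J is a Jordan canonical form, so e^{tA} = P · e^{tJ} · P⁻¹, and e^{tJ} can be computed block-by-block.

A has Jordan form
J =
  [0, 1, 0]
  [0, 0, 0]
  [0, 0, 0]
(up to reordering of blocks).

Per-block formulas:
  For a 2×2 Jordan block J_2(0): exp(t · J_2(0)) = e^(0t)·(I + t·N), where N is the 2×2 nilpotent shift.
  For a 1×1 block at λ = 0: exp(t · [0]) = [e^(0t)].

After assembling e^{tJ} and conjugating by P, we get:

e^{tA} =
  [t + 1, t, -t]
  [-t, 1 - t, t]
  [0, 0, 1]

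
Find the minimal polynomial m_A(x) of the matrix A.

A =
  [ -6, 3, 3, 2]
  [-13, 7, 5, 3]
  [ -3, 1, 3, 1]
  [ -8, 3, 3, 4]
x^2 - 4*x + 4

The characteristic polynomial is χ_A(x) = (x - 2)^4, so the eigenvalues are known. The minimal polynomial is
  m_A(x) = Π_λ (x − λ)^{k_λ}
where k_λ is the size of the *largest* Jordan block for λ (equivalently, the smallest k with (A − λI)^k v = 0 for every generalised eigenvector v of λ).

  λ = 2: largest Jordan block has size 2, contributing (x − 2)^2

So m_A(x) = (x - 2)^2 = x^2 - 4*x + 4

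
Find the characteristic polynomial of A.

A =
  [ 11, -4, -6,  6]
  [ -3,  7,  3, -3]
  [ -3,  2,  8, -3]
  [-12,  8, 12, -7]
x^4 - 19*x^3 + 135*x^2 - 425*x + 500

Expanding det(x·I − A) (e.g. by cofactor expansion or by noting that A is similar to its Jordan form J, which has the same characteristic polynomial as A) gives
  χ_A(x) = x^4 - 19*x^3 + 135*x^2 - 425*x + 500
which factors as (x - 5)^3*(x - 4). The eigenvalues (with algebraic multiplicities) are λ = 4 with multiplicity 1, λ = 5 with multiplicity 3.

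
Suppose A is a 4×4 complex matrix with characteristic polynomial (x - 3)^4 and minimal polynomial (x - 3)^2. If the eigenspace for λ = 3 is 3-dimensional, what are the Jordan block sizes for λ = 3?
Block sizes for λ = 3: [2, 1, 1]

Step 1 — from the characteristic polynomial, algebraic multiplicity of λ = 3 is 4. From dim ker(A − (3)·I) = 3, there are exactly 3 Jordan blocks for λ = 3.
Step 2 — from the minimal polynomial, the factor (x − 3)^2 tells us the largest block for λ = 3 has size 2.
Step 3 — with total size 4, 3 blocks, and largest block 2, the block sizes (in nonincreasing order) are [2, 1, 1].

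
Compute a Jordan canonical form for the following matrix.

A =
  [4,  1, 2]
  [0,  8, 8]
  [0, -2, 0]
J_2(4) ⊕ J_1(4)

The characteristic polynomial is
  det(x·I − A) = x^3 - 12*x^2 + 48*x - 64 = (x - 4)^3

Eigenvalues and multiplicities (the geometric multiplicity of λ is n − rank(A − λI), which equals the number of Jordan blocks for λ):
  λ = 4: algebraic multiplicity = 3, geometric multiplicity = 2

Determining the block sizes for each eigenvalue:
  λ = 4: 2 blocks summing to 3 forces exactly one block of size 2 and the rest size 1 → block sizes [2, 1]

Assembling the blocks gives a Jordan form
J =
  [4, 1, 0]
  [0, 4, 0]
  [0, 0, 4]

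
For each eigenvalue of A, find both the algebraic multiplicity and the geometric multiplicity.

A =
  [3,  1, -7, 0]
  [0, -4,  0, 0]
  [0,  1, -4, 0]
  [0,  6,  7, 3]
λ = -4: alg = 2, geom = 1; λ = 3: alg = 2, geom = 2

Step 1 — factor the characteristic polynomial to read off the algebraic multiplicities:
  χ_A(x) = (x - 3)^2*(x + 4)^2

Step 2 — compute geometric multiplicities via the rank-nullity identity g(λ) = n − rank(A − λI):
  rank(A − (-4)·I) = 3, so dim ker(A − (-4)·I) = n − 3 = 1
  rank(A − (3)·I) = 2, so dim ker(A − (3)·I) = n − 2 = 2

Summary:
  λ = -4: algebraic multiplicity = 2, geometric multiplicity = 1
  λ = 3: algebraic multiplicity = 2, geometric multiplicity = 2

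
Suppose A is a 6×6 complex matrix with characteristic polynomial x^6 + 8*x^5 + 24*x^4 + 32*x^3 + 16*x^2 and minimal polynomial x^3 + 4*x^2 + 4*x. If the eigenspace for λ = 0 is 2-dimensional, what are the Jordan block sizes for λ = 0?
Block sizes for λ = 0: [1, 1]

Step 1 — from the characteristic polynomial, algebraic multiplicity of λ = 0 is 2. From dim ker(A − (0)·I) = 2, there are exactly 2 Jordan blocks for λ = 0.
Step 2 — from the minimal polynomial, the factor (x − 0) tells us the largest block for λ = 0 has size 1.
Step 3 — with total size 2, 2 blocks, and largest block 1, the block sizes (in nonincreasing order) are [1, 1].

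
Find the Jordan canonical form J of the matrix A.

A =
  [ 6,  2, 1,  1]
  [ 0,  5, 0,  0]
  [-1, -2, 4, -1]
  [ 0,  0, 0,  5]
J_2(5) ⊕ J_1(5) ⊕ J_1(5)

The characteristic polynomial is
  det(x·I − A) = x^4 - 20*x^3 + 150*x^2 - 500*x + 625 = (x - 5)^4

Eigenvalues and multiplicities (the geometric multiplicity of λ is n − rank(A − λI), which equals the number of Jordan blocks for λ):
  λ = 5: algebraic multiplicity = 4, geometric multiplicity = 3

Determining the block sizes for each eigenvalue:
  λ = 5: 3 blocks summing to 4 forces exactly one block of size 2 and the rest size 1 → block sizes [2, 1, 1]

Assembling the blocks gives a Jordan form
J =
  [5, 1, 0, 0]
  [0, 5, 0, 0]
  [0, 0, 5, 0]
  [0, 0, 0, 5]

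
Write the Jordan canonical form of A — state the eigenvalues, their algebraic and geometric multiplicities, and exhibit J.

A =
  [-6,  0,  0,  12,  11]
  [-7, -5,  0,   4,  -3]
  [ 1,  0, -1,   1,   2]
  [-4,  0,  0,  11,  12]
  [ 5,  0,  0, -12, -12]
J_1(-5) ⊕ J_1(-5) ⊕ J_3(-1)

The characteristic polynomial is
  det(x·I − A) = x^5 + 13*x^4 + 58*x^3 + 106*x^2 + 85*x + 25 = (x + 1)^3*(x + 5)^2

Eigenvalues and multiplicities (the geometric multiplicity of λ is n − rank(A − λI), which equals the number of Jordan blocks for λ):
  λ = -5: algebraic multiplicity = 2, geometric multiplicity = 2
  λ = -1: algebraic multiplicity = 3, geometric multiplicity = 1

Determining the block sizes for each eigenvalue:
  λ = -5: gm = am = 2, so every block has size 1 → block sizes [1, 1]
  λ = -1: one block (gm = 1), so the single block has size am = 3 → block sizes [3]

Assembling the blocks gives a Jordan form
J =
  [-5,  0,  0,  0,  0]
  [ 0, -5,  0,  0,  0]
  [ 0,  0, -1,  1,  0]
  [ 0,  0,  0, -1,  1]
  [ 0,  0,  0,  0, -1]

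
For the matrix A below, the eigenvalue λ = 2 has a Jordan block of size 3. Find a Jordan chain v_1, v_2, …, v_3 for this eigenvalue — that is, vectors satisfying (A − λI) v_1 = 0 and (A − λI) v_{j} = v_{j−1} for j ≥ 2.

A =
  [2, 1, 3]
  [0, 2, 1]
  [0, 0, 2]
A Jordan chain for λ = 2 of length 3:
v_1 = (1, 0, 0)ᵀ
v_2 = (3, 1, 0)ᵀ
v_3 = (0, 0, 1)ᵀ

Let N = A − (2)·I. We want v_3 with N^3 v_3 = 0 but N^2 v_3 ≠ 0; then v_{j-1} := N · v_j for j = 3, …, 2.

Pick v_3 = (0, 0, 1)ᵀ.
Then v_2 = N · v_3 = (3, 1, 0)ᵀ.
Then v_1 = N · v_2 = (1, 0, 0)ᵀ.

Sanity check: (A − (2)·I) v_1 = (0, 0, 0)ᵀ = 0. ✓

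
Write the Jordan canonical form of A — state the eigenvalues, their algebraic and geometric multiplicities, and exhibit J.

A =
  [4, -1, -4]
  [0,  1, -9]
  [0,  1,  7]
J_3(4)

The characteristic polynomial is
  det(x·I − A) = x^3 - 12*x^2 + 48*x - 64 = (x - 4)^3

Eigenvalues and multiplicities (the geometric multiplicity of λ is n − rank(A − λI), which equals the number of Jordan blocks for λ):
  λ = 4: algebraic multiplicity = 3, geometric multiplicity = 1

Determining the block sizes for each eigenvalue:
  λ = 4: one block (gm = 1), so the single block has size am = 3 → block sizes [3]

Assembling the blocks gives a Jordan form
J =
  [4, 1, 0]
  [0, 4, 1]
  [0, 0, 4]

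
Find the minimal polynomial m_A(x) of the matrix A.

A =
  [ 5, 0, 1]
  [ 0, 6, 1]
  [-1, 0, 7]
x^3 - 18*x^2 + 108*x - 216

The characteristic polynomial is χ_A(x) = (x - 6)^3, so the eigenvalues are known. The minimal polynomial is
  m_A(x) = Π_λ (x − λ)^{k_λ}
where k_λ is the size of the *largest* Jordan block for λ (equivalently, the smallest k with (A − λI)^k v = 0 for every generalised eigenvector v of λ).

  λ = 6: largest Jordan block has size 3, contributing (x − 6)^3

So m_A(x) = (x - 6)^3 = x^3 - 18*x^2 + 108*x - 216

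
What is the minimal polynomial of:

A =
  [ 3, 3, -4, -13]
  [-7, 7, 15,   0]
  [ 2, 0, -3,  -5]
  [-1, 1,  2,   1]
x^3 - 6*x^2 + 12*x - 8

The characteristic polynomial is χ_A(x) = (x - 2)^4, so the eigenvalues are known. The minimal polynomial is
  m_A(x) = Π_λ (x − λ)^{k_λ}
where k_λ is the size of the *largest* Jordan block for λ (equivalently, the smallest k with (A − λI)^k v = 0 for every generalised eigenvector v of λ).

  λ = 2: largest Jordan block has size 3, contributing (x − 2)^3

So m_A(x) = (x - 2)^3 = x^3 - 6*x^2 + 12*x - 8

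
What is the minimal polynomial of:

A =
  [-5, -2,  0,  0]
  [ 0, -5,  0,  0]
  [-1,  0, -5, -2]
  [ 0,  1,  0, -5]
x^2 + 10*x + 25

The characteristic polynomial is χ_A(x) = (x + 5)^4, so the eigenvalues are known. The minimal polynomial is
  m_A(x) = Π_λ (x − λ)^{k_λ}
where k_λ is the size of the *largest* Jordan block for λ (equivalently, the smallest k with (A − λI)^k v = 0 for every generalised eigenvector v of λ).

  λ = -5: largest Jordan block has size 2, contributing (x + 5)^2

So m_A(x) = (x + 5)^2 = x^2 + 10*x + 25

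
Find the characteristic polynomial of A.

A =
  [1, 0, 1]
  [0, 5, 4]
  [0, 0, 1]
x^3 - 7*x^2 + 11*x - 5

Expanding det(x·I − A) (e.g. by cofactor expansion or by noting that A is similar to its Jordan form J, which has the same characteristic polynomial as A) gives
  χ_A(x) = x^3 - 7*x^2 + 11*x - 5
which factors as (x - 5)*(x - 1)^2. The eigenvalues (with algebraic multiplicities) are λ = 1 with multiplicity 2, λ = 5 with multiplicity 1.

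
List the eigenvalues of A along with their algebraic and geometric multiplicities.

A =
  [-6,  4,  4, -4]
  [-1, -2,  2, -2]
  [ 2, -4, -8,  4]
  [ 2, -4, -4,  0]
λ = -4: alg = 4, geom = 3

Step 1 — factor the characteristic polynomial to read off the algebraic multiplicities:
  χ_A(x) = (x + 4)^4

Step 2 — compute geometric multiplicities via the rank-nullity identity g(λ) = n − rank(A − λI):
  rank(A − (-4)·I) = 1, so dim ker(A − (-4)·I) = n − 1 = 3

Summary:
  λ = -4: algebraic multiplicity = 4, geometric multiplicity = 3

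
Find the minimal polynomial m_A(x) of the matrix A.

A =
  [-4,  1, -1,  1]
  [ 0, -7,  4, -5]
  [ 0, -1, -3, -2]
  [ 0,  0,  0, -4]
x^4 + 18*x^3 + 121*x^2 + 360*x + 400

The characteristic polynomial is χ_A(x) = (x + 4)^2*(x + 5)^2, so the eigenvalues are known. The minimal polynomial is
  m_A(x) = Π_λ (x − λ)^{k_λ}
where k_λ is the size of the *largest* Jordan block for λ (equivalently, the smallest k with (A − λI)^k v = 0 for every generalised eigenvector v of λ).

  λ = -5: largest Jordan block has size 2, contributing (x + 5)^2
  λ = -4: largest Jordan block has size 2, contributing (x + 4)^2

So m_A(x) = (x + 4)^2*(x + 5)^2 = x^4 + 18*x^3 + 121*x^2 + 360*x + 400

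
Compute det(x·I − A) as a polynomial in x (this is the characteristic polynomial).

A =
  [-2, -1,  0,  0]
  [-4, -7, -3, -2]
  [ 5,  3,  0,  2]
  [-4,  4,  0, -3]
x^4 + 12*x^3 + 54*x^2 + 108*x + 81

Expanding det(x·I − A) (e.g. by cofactor expansion or by noting that A is similar to its Jordan form J, which has the same characteristic polynomial as A) gives
  χ_A(x) = x^4 + 12*x^3 + 54*x^2 + 108*x + 81
which factors as (x + 3)^4. The eigenvalues (with algebraic multiplicities) are λ = -3 with multiplicity 4.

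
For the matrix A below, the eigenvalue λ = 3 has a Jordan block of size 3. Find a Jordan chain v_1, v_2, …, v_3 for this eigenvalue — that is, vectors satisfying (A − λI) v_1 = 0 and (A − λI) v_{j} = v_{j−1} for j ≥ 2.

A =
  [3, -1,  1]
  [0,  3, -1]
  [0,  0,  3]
A Jordan chain for λ = 3 of length 3:
v_1 = (1, 0, 0)ᵀ
v_2 = (1, -1, 0)ᵀ
v_3 = (0, 0, 1)ᵀ

Let N = A − (3)·I. We want v_3 with N^3 v_3 = 0 but N^2 v_3 ≠ 0; then v_{j-1} := N · v_j for j = 3, …, 2.

Pick v_3 = (0, 0, 1)ᵀ.
Then v_2 = N · v_3 = (1, -1, 0)ᵀ.
Then v_1 = N · v_2 = (1, 0, 0)ᵀ.

Sanity check: (A − (3)·I) v_1 = (0, 0, 0)ᵀ = 0. ✓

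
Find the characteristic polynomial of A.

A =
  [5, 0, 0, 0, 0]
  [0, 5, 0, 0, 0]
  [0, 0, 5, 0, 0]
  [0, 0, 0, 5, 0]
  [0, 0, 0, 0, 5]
x^5 - 25*x^4 + 250*x^3 - 1250*x^2 + 3125*x - 3125

Expanding det(x·I − A) (e.g. by cofactor expansion or by noting that A is similar to its Jordan form J, which has the same characteristic polynomial as A) gives
  χ_A(x) = x^5 - 25*x^4 + 250*x^3 - 1250*x^2 + 3125*x - 3125
which factors as (x - 5)^5. The eigenvalues (with algebraic multiplicities) are λ = 5 with multiplicity 5.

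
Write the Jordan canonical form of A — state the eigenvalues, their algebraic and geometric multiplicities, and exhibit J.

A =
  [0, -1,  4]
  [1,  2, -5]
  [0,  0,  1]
J_3(1)

The characteristic polynomial is
  det(x·I − A) = x^3 - 3*x^2 + 3*x - 1 = (x - 1)^3

Eigenvalues and multiplicities (the geometric multiplicity of λ is n − rank(A − λI), which equals the number of Jordan blocks for λ):
  λ = 1: algebraic multiplicity = 3, geometric multiplicity = 1

Determining the block sizes for each eigenvalue:
  λ = 1: one block (gm = 1), so the single block has size am = 3 → block sizes [3]

Assembling the blocks gives a Jordan form
J =
  [1, 1, 0]
  [0, 1, 1]
  [0, 0, 1]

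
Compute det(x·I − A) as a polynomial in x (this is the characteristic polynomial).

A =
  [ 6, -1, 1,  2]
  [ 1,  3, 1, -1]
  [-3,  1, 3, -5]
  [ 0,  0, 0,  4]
x^4 - 16*x^3 + 96*x^2 - 256*x + 256

Expanding det(x·I − A) (e.g. by cofactor expansion or by noting that A is similar to its Jordan form J, which has the same characteristic polynomial as A) gives
  χ_A(x) = x^4 - 16*x^3 + 96*x^2 - 256*x + 256
which factors as (x - 4)^4. The eigenvalues (with algebraic multiplicities) are λ = 4 with multiplicity 4.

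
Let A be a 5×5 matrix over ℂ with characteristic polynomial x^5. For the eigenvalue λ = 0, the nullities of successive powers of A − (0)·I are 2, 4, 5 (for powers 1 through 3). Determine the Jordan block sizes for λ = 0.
Block sizes for λ = 0: [3, 2]

From the dimensions of kernels of powers, the number of Jordan blocks of size at least j is d_j − d_{j−1} where d_j = dim ker(N^j) (with d_0 = 0). Computing the differences gives [2, 2, 1].
The number of blocks of size exactly k is (#blocks of size ≥ k) − (#blocks of size ≥ k + 1), so the partition is: 1 block(s) of size 2, 1 block(s) of size 3.
In nonincreasing order the block sizes are [3, 2].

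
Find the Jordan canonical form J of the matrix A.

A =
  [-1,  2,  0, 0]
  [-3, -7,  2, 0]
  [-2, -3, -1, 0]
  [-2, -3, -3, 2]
J_3(-3) ⊕ J_1(2)

The characteristic polynomial is
  det(x·I − A) = x^4 + 7*x^3 + 9*x^2 - 27*x - 54 = (x - 2)*(x + 3)^3

Eigenvalues and multiplicities (the geometric multiplicity of λ is n − rank(A − λI), which equals the number of Jordan blocks for λ):
  λ = -3: algebraic multiplicity = 3, geometric multiplicity = 1
  λ = 2: algebraic multiplicity = 1, geometric multiplicity = 1

Determining the block sizes for each eigenvalue:
  λ = -3: one block (gm = 1), so the single block has size am = 3 → block sizes [3]
  λ = 2: one block (gm = 1), so the single block has size am = 1 → block sizes [1]

Assembling the blocks gives a Jordan form
J =
  [-3,  1,  0, 0]
  [ 0, -3,  1, 0]
  [ 0,  0, -3, 0]
  [ 0,  0,  0, 2]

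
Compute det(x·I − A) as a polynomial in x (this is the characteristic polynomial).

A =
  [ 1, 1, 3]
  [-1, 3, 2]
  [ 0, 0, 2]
x^3 - 6*x^2 + 12*x - 8

Expanding det(x·I − A) (e.g. by cofactor expansion or by noting that A is similar to its Jordan form J, which has the same characteristic polynomial as A) gives
  χ_A(x) = x^3 - 6*x^2 + 12*x - 8
which factors as (x - 2)^3. The eigenvalues (with algebraic multiplicities) are λ = 2 with multiplicity 3.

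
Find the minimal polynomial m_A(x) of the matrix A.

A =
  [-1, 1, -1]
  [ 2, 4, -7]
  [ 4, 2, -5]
x^3 + 2*x^2 - 3*x

The characteristic polynomial is χ_A(x) = x*(x - 1)*(x + 3), so the eigenvalues are known. The minimal polynomial is
  m_A(x) = Π_λ (x − λ)^{k_λ}
where k_λ is the size of the *largest* Jordan block for λ (equivalently, the smallest k with (A − λI)^k v = 0 for every generalised eigenvector v of λ).

  λ = -3: largest Jordan block has size 1, contributing (x + 3)
  λ = 0: largest Jordan block has size 1, contributing (x − 0)
  λ = 1: largest Jordan block has size 1, contributing (x − 1)

So m_A(x) = x*(x - 1)*(x + 3) = x^3 + 2*x^2 - 3*x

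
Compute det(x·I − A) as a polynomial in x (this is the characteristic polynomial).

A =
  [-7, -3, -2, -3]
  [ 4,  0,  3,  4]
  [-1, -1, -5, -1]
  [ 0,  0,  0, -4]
x^4 + 16*x^3 + 96*x^2 + 256*x + 256

Expanding det(x·I − A) (e.g. by cofactor expansion or by noting that A is similar to its Jordan form J, which has the same characteristic polynomial as A) gives
  χ_A(x) = x^4 + 16*x^3 + 96*x^2 + 256*x + 256
which factors as (x + 4)^4. The eigenvalues (with algebraic multiplicities) are λ = -4 with multiplicity 4.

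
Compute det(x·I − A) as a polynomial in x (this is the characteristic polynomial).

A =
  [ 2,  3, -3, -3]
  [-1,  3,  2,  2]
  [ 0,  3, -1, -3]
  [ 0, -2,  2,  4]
x^4 - 8*x^3 + 24*x^2 - 32*x + 16

Expanding det(x·I − A) (e.g. by cofactor expansion or by noting that A is similar to its Jordan form J, which has the same characteristic polynomial as A) gives
  χ_A(x) = x^4 - 8*x^3 + 24*x^2 - 32*x + 16
which factors as (x - 2)^4. The eigenvalues (with algebraic multiplicities) are λ = 2 with multiplicity 4.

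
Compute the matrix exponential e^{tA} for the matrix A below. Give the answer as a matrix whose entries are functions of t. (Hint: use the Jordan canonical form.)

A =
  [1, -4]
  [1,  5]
e^{tA} =
  [-2*t*exp(3*t) + exp(3*t), -4*t*exp(3*t)]
  [t*exp(3*t), 2*t*exp(3*t) + exp(3*t)]

Strategy: write A = P · J · P⁻¹ where J is a Jordan canonical form, so e^{tA} = P · e^{tJ} · P⁻¹, and e^{tJ} can be computed block-by-block.

A has Jordan form
J =
  [3, 1]
  [0, 3]
(up to reordering of blocks).

Per-block formulas:
  For a 2×2 Jordan block J_2(3): exp(t · J_2(3)) = e^(3t)·(I + t·N), where N is the 2×2 nilpotent shift.

After assembling e^{tJ} and conjugating by P, we get:

e^{tA} =
  [-2*t*exp(3*t) + exp(3*t), -4*t*exp(3*t)]
  [t*exp(3*t), 2*t*exp(3*t) + exp(3*t)]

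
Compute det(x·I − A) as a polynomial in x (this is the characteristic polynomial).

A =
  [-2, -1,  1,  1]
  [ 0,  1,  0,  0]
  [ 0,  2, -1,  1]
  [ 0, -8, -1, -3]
x^4 + 5*x^3 + 6*x^2 - 4*x - 8

Expanding det(x·I − A) (e.g. by cofactor expansion or by noting that A is similar to its Jordan form J, which has the same characteristic polynomial as A) gives
  χ_A(x) = x^4 + 5*x^3 + 6*x^2 - 4*x - 8
which factors as (x - 1)*(x + 2)^3. The eigenvalues (with algebraic multiplicities) are λ = -2 with multiplicity 3, λ = 1 with multiplicity 1.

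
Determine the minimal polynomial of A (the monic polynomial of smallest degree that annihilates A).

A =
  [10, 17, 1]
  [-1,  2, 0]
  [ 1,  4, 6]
x^3 - 18*x^2 + 108*x - 216

The characteristic polynomial is χ_A(x) = (x - 6)^3, so the eigenvalues are known. The minimal polynomial is
  m_A(x) = Π_λ (x − λ)^{k_λ}
where k_λ is the size of the *largest* Jordan block for λ (equivalently, the smallest k with (A − λI)^k v = 0 for every generalised eigenvector v of λ).

  λ = 6: largest Jordan block has size 3, contributing (x − 6)^3

So m_A(x) = (x - 6)^3 = x^3 - 18*x^2 + 108*x - 216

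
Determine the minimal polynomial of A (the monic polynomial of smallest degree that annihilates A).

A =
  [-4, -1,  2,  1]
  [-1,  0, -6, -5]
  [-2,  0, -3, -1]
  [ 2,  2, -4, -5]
x^2 + 6*x + 9

The characteristic polynomial is χ_A(x) = (x + 3)^4, so the eigenvalues are known. The minimal polynomial is
  m_A(x) = Π_λ (x − λ)^{k_λ}
where k_λ is the size of the *largest* Jordan block for λ (equivalently, the smallest k with (A − λI)^k v = 0 for every generalised eigenvector v of λ).

  λ = -3: largest Jordan block has size 2, contributing (x + 3)^2

So m_A(x) = (x + 3)^2 = x^2 + 6*x + 9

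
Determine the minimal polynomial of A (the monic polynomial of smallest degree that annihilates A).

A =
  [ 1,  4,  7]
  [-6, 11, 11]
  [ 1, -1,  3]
x^3 - 15*x^2 + 75*x - 125

The characteristic polynomial is χ_A(x) = (x - 5)^3, so the eigenvalues are known. The minimal polynomial is
  m_A(x) = Π_λ (x − λ)^{k_λ}
where k_λ is the size of the *largest* Jordan block for λ (equivalently, the smallest k with (A − λI)^k v = 0 for every generalised eigenvector v of λ).

  λ = 5: largest Jordan block has size 3, contributing (x − 5)^3

So m_A(x) = (x - 5)^3 = x^3 - 15*x^2 + 75*x - 125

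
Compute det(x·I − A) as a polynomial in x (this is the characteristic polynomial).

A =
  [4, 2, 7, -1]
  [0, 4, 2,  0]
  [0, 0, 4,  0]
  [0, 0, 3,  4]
x^4 - 16*x^3 + 96*x^2 - 256*x + 256

Expanding det(x·I − A) (e.g. by cofactor expansion or by noting that A is similar to its Jordan form J, which has the same characteristic polynomial as A) gives
  χ_A(x) = x^4 - 16*x^3 + 96*x^2 - 256*x + 256
which factors as (x - 4)^4. The eigenvalues (with algebraic multiplicities) are λ = 4 with multiplicity 4.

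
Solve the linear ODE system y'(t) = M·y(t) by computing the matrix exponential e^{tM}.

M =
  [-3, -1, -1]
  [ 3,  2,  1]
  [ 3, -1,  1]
e^{tM} =
  [3*t^2/2 - 3*t + 1, t^2 - t, t^2/2 - t]
  [3*t, 2*t + 1, t]
  [-9*t^2/2 + 3*t, -3*t^2 - t, -3*t^2/2 + t + 1]

Strategy: write M = P · J · P⁻¹ where J is a Jordan canonical form, so e^{tM} = P · e^{tJ} · P⁻¹, and e^{tJ} can be computed block-by-block.

M has Jordan form
J =
  [0, 1, 0]
  [0, 0, 1]
  [0, 0, 0]
(up to reordering of blocks).

Per-block formulas:
  For a 3×3 Jordan block J_3(0): exp(t · J_3(0)) = e^(0t)·(I + t·N + (t^2/2)·N^2), where N is the 3×3 nilpotent shift.

After assembling e^{tJ} and conjugating by P, we get:

e^{tM} =
  [3*t^2/2 - 3*t + 1, t^2 - t, t^2/2 - t]
  [3*t, 2*t + 1, t]
  [-9*t^2/2 + 3*t, -3*t^2 - t, -3*t^2/2 + t + 1]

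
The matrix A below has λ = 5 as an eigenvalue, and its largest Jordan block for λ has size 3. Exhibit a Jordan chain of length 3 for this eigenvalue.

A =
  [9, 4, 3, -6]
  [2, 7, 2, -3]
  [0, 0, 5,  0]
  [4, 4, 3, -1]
A Jordan chain for λ = 5 of length 3:
v_1 = (2, 1, 0, 2)ᵀ
v_2 = (3, 2, 0, 3)ᵀ
v_3 = (0, 0, 1, 0)ᵀ

Let N = A − (5)·I. We want v_3 with N^3 v_3 = 0 but N^2 v_3 ≠ 0; then v_{j-1} := N · v_j for j = 3, …, 2.

Pick v_3 = (0, 0, 1, 0)ᵀ.
Then v_2 = N · v_3 = (3, 2, 0, 3)ᵀ.
Then v_1 = N · v_2 = (2, 1, 0, 2)ᵀ.

Sanity check: (A − (5)·I) v_1 = (0, 0, 0, 0)ᵀ = 0. ✓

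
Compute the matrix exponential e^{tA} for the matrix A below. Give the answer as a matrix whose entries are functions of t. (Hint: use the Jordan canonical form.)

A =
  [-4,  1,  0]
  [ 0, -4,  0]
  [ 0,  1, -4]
e^{tA} =
  [exp(-4*t), t*exp(-4*t), 0]
  [0, exp(-4*t), 0]
  [0, t*exp(-4*t), exp(-4*t)]

Strategy: write A = P · J · P⁻¹ where J is a Jordan canonical form, so e^{tA} = P · e^{tJ} · P⁻¹, and e^{tJ} can be computed block-by-block.

A has Jordan form
J =
  [-4,  1,  0]
  [ 0, -4,  0]
  [ 0,  0, -4]
(up to reordering of blocks).

Per-block formulas:
  For a 1×1 block at λ = -4: exp(t · [-4]) = [e^(-4t)].
  For a 2×2 Jordan block J_2(-4): exp(t · J_2(-4)) = e^(-4t)·(I + t·N), where N is the 2×2 nilpotent shift.

After assembling e^{tJ} and conjugating by P, we get:

e^{tA} =
  [exp(-4*t), t*exp(-4*t), 0]
  [0, exp(-4*t), 0]
  [0, t*exp(-4*t), exp(-4*t)]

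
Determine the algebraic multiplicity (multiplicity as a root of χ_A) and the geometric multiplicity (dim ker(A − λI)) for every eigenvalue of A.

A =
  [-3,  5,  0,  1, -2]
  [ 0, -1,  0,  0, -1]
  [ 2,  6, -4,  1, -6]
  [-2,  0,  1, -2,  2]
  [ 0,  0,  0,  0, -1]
λ = -3: alg = 3, geom = 1; λ = -1: alg = 2, geom = 1

Step 1 — factor the characteristic polynomial to read off the algebraic multiplicities:
  χ_A(x) = (x + 1)^2*(x + 3)^3

Step 2 — compute geometric multiplicities via the rank-nullity identity g(λ) = n − rank(A − λI):
  rank(A − (-3)·I) = 4, so dim ker(A − (-3)·I) = n − 4 = 1
  rank(A − (-1)·I) = 4, so dim ker(A − (-1)·I) = n − 4 = 1

Summary:
  λ = -3: algebraic multiplicity = 3, geometric multiplicity = 1
  λ = -1: algebraic multiplicity = 2, geometric multiplicity = 1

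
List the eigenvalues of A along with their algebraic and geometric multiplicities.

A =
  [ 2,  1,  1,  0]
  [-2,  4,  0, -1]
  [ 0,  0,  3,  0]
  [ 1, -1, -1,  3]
λ = 3: alg = 4, geom = 2

Step 1 — factor the characteristic polynomial to read off the algebraic multiplicities:
  χ_A(x) = (x - 3)^4

Step 2 — compute geometric multiplicities via the rank-nullity identity g(λ) = n − rank(A − λI):
  rank(A − (3)·I) = 2, so dim ker(A − (3)·I) = n − 2 = 2

Summary:
  λ = 3: algebraic multiplicity = 4, geometric multiplicity = 2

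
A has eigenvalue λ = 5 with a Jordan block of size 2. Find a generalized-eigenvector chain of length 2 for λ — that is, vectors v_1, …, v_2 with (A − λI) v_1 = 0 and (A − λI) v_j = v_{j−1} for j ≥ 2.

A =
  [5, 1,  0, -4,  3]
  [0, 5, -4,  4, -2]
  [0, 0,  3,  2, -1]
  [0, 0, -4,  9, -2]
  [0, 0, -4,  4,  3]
A Jordan chain for λ = 5 of length 2:
v_1 = (1, 0, 0, 0, 0)ᵀ
v_2 = (0, 1, 0, 0, 0)ᵀ

Let N = A − (5)·I. We want v_2 with N^2 v_2 = 0 but N^1 v_2 ≠ 0; then v_{j-1} := N · v_j for j = 2, …, 2.

Pick v_2 = (0, 1, 0, 0, 0)ᵀ.
Then v_1 = N · v_2 = (1, 0, 0, 0, 0)ᵀ.

Sanity check: (A − (5)·I) v_1 = (0, 0, 0, 0, 0)ᵀ = 0. ✓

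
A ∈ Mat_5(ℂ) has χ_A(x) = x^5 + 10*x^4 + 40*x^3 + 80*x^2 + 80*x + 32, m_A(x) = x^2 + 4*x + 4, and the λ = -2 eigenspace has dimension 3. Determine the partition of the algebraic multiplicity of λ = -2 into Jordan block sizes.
Block sizes for λ = -2: [2, 2, 1]

Step 1 — from the characteristic polynomial, algebraic multiplicity of λ = -2 is 5. From dim ker(A − (-2)·I) = 3, there are exactly 3 Jordan blocks for λ = -2.
Step 2 — from the minimal polynomial, the factor (x + 2)^2 tells us the largest block for λ = -2 has size 2.
Step 3 — with total size 5, 3 blocks, and largest block 2, the block sizes (in nonincreasing order) are [2, 2, 1].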